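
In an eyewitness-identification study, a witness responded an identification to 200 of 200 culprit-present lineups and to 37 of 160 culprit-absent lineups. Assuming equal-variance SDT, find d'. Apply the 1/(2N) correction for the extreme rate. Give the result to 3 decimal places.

The hit rate is 200/200 = 1, so apply the 1/(2N) correction: H → 1 − 1/(2·200) = 0.99750.
z(H) = z(0.99750) = 2.8070
z(FA) = z(0.23125) = -0.7347
d' = 2.8070 − (-0.7347) = 3.5417

d' = 3.542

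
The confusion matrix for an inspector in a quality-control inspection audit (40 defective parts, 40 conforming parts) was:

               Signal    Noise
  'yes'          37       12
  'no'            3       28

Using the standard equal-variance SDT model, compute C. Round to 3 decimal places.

C = -0.458

H = 37/40 = 0.9250
FA = 12/40 = 0.3000
Φ⁻¹(0.9250) = 1.4395, Φ⁻¹(0.3000) = -0.5244
c = −½·[z(H) + z(FA)] = −0.5 × (1.4395 + (-0.5244)) = -0.45755
c < 0: the inspector has a liberal response bias.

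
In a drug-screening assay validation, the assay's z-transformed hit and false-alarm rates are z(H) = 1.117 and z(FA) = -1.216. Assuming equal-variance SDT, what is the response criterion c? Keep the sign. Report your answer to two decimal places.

c = −½·[z(H) + z(FA)] = −½·(1.117 + (-1.216)) = 0.0495

c = 0.05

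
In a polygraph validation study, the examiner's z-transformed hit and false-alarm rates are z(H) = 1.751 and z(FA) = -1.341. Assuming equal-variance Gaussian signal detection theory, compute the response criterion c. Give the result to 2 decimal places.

c = −½·[z(H) + z(FA)] = −½·(1.751 + (-1.341)) = -0.205
c < 0: the examiner has a liberal response bias.

c = -0.21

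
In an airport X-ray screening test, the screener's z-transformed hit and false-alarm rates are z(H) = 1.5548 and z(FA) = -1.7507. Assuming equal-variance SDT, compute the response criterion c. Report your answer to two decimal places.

c = 0.10

c = −½·[z(H) + z(FA)] = −½·(1.5548 + (-1.7507)) = 0.09795
c > 0: the screener has a conservative response bias.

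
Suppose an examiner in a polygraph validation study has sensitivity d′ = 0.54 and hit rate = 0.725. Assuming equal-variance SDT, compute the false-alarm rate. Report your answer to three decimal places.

z(hit rate) = z(0.725) = 0.5978
z(FA) = z(H) − d' = 0.5978 − 0.54 = 0.0578
false-alarm rate = Φ(0.0578) = 0.5230

false-alarm rate = 0.523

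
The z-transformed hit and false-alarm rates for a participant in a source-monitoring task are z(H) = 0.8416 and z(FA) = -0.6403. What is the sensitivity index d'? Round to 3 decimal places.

d' = 1.482

d' = z(H) − z(FA) = 0.8416 − (-0.6403) = 1.4819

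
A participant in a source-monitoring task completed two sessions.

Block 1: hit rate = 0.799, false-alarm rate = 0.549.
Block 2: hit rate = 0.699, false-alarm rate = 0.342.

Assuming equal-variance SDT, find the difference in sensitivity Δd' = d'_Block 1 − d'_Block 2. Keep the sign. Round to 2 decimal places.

Δd' = -0.21

Block 1: z(0.799) = 0.838, z(0.549) = 0.123, d' = 0.715
Block 2: z(0.699) = 0.522, z(0.342) = -0.407, d' = 0.929
Δd' = d'_Block 1 − d'_Block 2 = 0.715 − 0.929 = -0.214
Block 2 has the higher sensitivity.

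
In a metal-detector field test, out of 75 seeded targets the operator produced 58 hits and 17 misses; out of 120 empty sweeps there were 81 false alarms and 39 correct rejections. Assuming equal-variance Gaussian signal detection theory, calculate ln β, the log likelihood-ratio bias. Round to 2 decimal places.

H = 58/75 = 0.7733
FA = 81/120 = 0.6750
z(0.7733) = 0.750, z(0.6750) = 0.454
ln β = −½·[z(H)² − z(FA)²] = −0.5 × (0.563 − 0.206) = -0.1785

ln β = -0.18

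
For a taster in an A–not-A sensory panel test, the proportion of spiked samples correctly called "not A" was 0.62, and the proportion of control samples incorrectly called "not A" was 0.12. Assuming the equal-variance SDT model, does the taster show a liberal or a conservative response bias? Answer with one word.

conservative

z(H) = 0.305, z(FA) = -1.175
c = −½·(z(H) + z(FA)) = 0.435
c > 0 → conservative criterion (biased toward responding “no”).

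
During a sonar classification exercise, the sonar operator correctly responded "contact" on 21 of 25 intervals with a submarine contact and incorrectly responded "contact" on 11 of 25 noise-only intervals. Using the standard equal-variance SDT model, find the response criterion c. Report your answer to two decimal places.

H = 21/25 = 0.8400
FA = 11/25 = 0.4400
z(H) = z(0.8400) = 0.9945
z(FA) = z(0.4400) = -0.1510
c = −½·[z(H) + z(FA)] = −0.5 × (0.9945 + (-0.1510)) = -0.42175
c < 0: the sonar operator has a liberal response bias.

c = -0.42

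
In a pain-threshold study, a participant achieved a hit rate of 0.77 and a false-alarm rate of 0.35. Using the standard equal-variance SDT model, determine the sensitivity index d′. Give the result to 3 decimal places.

z(H) = z(0.77) = 0.7388
z(FA) = z(0.35) = -0.3853
d' = z(H) − z(FA) = 0.7388 − (-0.3853) = 1.1241

d′ = 1.124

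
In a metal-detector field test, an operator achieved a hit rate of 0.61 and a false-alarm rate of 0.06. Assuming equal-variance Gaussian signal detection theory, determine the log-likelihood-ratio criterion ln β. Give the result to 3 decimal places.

ln β = 1.170

z(H) = z(0.61) = 0.2793
z(FA) = z(0.06) = -1.5548
ln β = −½·[z(H)² − z(FA)²] = −0.5 × (0.0780 − 2.4174) = 1.1697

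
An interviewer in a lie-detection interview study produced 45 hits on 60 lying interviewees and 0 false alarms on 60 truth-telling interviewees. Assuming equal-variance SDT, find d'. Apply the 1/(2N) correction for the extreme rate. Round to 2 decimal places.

The false-alarm rate is 0/60 = 0, so apply the 1/(2N) correction: FA → 1/(2·60) = 0.00833.
z(H) = z(0.75000) = 0.674
z(FA) = z(0.00833) = -2.394
d' = 0.674 − (-2.394) = 3.068

d' = 3.07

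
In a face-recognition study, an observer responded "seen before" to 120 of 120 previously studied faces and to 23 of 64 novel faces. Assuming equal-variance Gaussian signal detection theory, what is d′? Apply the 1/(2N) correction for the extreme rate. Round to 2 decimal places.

d′ = 3.00

The hit rate is 120/120 = 1, so apply the 1/(2N) correction: H → 1 − 1/(2·120) = 0.99583.
z(H) = z(0.99583) = 2.638
z(FA) = z(0.35938) = -0.360
d' = 2.638 − (-0.360) = 2.998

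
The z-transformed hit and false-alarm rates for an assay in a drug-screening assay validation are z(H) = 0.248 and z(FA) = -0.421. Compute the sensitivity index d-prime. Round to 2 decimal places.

d-prime = 0.67

d' = z(H) − z(FA) = 0.248 − (-0.421) = 0.669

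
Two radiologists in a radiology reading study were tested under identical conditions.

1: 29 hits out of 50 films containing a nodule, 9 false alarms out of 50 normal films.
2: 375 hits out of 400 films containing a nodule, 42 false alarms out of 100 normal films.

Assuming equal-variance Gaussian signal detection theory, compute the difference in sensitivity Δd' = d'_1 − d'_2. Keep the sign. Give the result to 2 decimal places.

1: z(0.5800) = 0.202, z(0.1800) = -0.915, d' = 1.117
2: z(0.9375) = 1.534, z(0.4200) = -0.202, d' = 1.736
Δd' = d'_1 − d'_2 = 1.117 − 1.736 = -0.619
2 has the higher sensitivity.

Δd' = -0.62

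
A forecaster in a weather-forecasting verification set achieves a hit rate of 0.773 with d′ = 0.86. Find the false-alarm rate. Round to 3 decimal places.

z(hit rate) = z(0.773) = 0.7488
z(FA) = z(H) − d' = 0.7488 − 0.86 = -0.1112
false-alarm rate = Φ(-0.1112) = 0.4557

false-alarm rate = 0.456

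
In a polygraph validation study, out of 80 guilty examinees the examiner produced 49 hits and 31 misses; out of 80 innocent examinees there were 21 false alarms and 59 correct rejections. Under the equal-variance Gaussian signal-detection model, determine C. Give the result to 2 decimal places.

H = 49/80 = 0.6125
FA = 21/80 = 0.2625
z(0.6125) = 0.2858, z(0.2625) = -0.6357
c = −½·[z(H) + z(FA)] = −0.5 × (0.2858 + (-0.6357)) = 0.17495

C = 0.17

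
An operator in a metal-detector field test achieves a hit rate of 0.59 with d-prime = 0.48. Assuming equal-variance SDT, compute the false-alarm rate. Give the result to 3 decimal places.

false-alarm rate = 0.400

z(hit rate) = z(0.59) = 0.2275
z(FA) = z(H) − d' = 0.2275 − 0.48 = -0.2525
false-alarm rate = Φ(-0.2525) = 0.4003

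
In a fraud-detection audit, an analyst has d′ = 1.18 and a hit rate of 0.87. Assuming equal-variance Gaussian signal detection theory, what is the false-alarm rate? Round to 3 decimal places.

false-alarm rate = 0.479

z(hit rate) = z(0.87) = 1.1264
z(FA) = z(H) − d' = 1.1264 − 1.18 = -0.0536
false-alarm rate = Φ(-0.0536) = 0.4786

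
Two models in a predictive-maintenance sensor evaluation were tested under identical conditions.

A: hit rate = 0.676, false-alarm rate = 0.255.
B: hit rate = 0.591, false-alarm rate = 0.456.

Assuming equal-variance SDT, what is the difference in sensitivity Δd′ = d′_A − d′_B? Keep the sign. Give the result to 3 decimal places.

Δd′ = 0.775

A: z(0.676) = 0.4565, z(0.255) = -0.6588, d' = 1.1153
B: z(0.591) = 0.2301, z(0.456) = -0.1105, d' = 0.3406
Δd' = d'_A − d'_B = 1.1153 − 0.3406 = 0.7747
A has the higher sensitivity.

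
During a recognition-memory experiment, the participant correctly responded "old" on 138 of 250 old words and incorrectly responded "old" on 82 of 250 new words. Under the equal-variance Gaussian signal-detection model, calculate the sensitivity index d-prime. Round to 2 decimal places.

H = 138/250 = 0.5520
FA = 82/250 = 0.3280
Φ⁻¹(H) = Φ⁻¹(0.5520) = 0.1307
Φ⁻¹(FA) = Φ⁻¹(0.3280) = -0.4454
d' = z(H) − z(FA) = 0.1307 − (-0.4454) = 0.5761

d-prime = 0.58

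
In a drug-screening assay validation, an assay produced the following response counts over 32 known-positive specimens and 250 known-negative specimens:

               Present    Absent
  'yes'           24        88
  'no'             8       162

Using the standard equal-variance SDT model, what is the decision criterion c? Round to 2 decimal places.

H = 24/32 = 0.7500
FA = 88/250 = 0.3520
Φ⁻¹(0.7500) = 0.674, Φ⁻¹(0.3520) = -0.380
c = −½·[z(H) + z(FA)] = −0.5 × (0.674 + (-0.380)) = -0.147

c = -0.15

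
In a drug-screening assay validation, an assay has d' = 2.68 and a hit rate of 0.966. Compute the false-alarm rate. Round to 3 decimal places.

false-alarm rate = 0.196

z(hit rate) = z(0.966) = 1.8250
z(FA) = z(H) − d' = 1.8250 − 2.68 = -0.8550
false-alarm rate = Φ(-0.8550) = 0.1963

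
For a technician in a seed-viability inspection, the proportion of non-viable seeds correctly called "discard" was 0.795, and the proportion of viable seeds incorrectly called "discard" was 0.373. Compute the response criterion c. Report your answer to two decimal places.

c = -0.25

z(H) = z(0.795) = 0.8239
z(FA) = z(0.373) = -0.3239
c = −½·[z(H) + z(FA)] = −0.5 × (0.8239 + (-0.3239)) = -0.2500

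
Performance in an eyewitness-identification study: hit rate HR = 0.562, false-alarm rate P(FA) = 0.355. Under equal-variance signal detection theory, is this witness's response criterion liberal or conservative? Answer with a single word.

conservative

z(H) = 0.156, z(FA) = -0.372
c = −½·(z(H) + z(FA)) = 0.108
c > 0 → conservative criterion (biased toward responding “no”).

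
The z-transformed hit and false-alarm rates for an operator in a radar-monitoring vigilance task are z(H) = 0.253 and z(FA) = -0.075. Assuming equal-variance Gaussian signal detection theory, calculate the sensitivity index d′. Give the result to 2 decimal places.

d' = z(H) − z(FA) = 0.253 − (-0.075) = 0.328

d′ = 0.33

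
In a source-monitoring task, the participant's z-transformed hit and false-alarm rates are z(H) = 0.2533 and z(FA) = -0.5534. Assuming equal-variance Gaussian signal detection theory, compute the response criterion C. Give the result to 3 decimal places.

c = −½·[z(H) + z(FA)] = −½·(0.2533 + (-0.5534)) = 0.15005

C = 0.150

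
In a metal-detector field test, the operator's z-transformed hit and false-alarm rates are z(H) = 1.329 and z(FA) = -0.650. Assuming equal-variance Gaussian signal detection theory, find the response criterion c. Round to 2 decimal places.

c = −½·[z(H) + z(FA)] = −½·(1.329 + (-0.650)) = -0.3395

c = -0.34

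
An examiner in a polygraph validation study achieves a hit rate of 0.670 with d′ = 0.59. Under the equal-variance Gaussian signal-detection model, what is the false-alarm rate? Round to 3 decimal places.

false-alarm rate = 0.440

z(hit rate) = z(0.670) = 0.4399
z(FA) = z(H) − d' = 0.4399 − 0.59 = -0.1501
false-alarm rate = Φ(-0.1501) = 0.4403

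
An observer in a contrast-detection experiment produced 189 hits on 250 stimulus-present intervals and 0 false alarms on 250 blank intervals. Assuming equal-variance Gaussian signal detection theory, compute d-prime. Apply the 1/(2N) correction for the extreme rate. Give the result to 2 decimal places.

d-prime = 3.57

The false-alarm rate is 0/250 = 0, so apply the 1/(2N) correction: FA → 1/(2·250) = 0.00200.
z(H) = z(0.75600) = 0.693
z(FA) = z(0.00200) = -2.878
d' = 0.693 − (-2.878) = 3.571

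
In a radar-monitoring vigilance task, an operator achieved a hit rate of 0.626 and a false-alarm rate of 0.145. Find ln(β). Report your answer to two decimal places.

ln β = 0.51

Φ⁻¹(H) = 0.321
Φ⁻¹(FA) = -1.058
ln β = −½·[z(H)² − z(FA)²] = −0.5 × (0.103 − 1.119) = 0.508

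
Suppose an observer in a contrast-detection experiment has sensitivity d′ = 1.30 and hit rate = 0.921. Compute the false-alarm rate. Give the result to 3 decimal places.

false-alarm rate = 0.545

z(hit rate) = z(0.921) = 1.4118
z(FA) = z(H) − d' = 1.4118 − 1.30 = 0.1118
false-alarm rate = Φ(0.1118) = 0.5445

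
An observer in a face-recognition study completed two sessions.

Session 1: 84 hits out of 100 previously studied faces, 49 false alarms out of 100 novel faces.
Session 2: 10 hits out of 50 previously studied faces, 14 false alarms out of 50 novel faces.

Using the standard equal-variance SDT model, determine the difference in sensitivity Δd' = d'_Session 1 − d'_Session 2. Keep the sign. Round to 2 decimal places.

Session 1: z(0.8400) = 0.994, z(0.4900) = -0.025, d' = 1.019
Session 2: z(0.2000) = -0.842, z(0.2800) = -0.583, d' = -0.259
Δd' = d'_Session 1 − d'_Session 2 = 1.019 − (-0.259) = 1.278
Session 1 has the higher sensitivity.

Δd' = 1.28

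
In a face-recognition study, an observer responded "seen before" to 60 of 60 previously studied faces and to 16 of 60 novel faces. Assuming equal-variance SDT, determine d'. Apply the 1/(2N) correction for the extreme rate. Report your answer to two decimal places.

The hit rate is 60/60 = 1, so apply the 1/(2N) correction: H → 1 − 1/(2·60) = 0.99167.
z(H) = z(0.99167) = 2.394
z(FA) = z(0.26667) = -0.623
d' = 2.394 − (-0.623) = 3.017

d' = 3.02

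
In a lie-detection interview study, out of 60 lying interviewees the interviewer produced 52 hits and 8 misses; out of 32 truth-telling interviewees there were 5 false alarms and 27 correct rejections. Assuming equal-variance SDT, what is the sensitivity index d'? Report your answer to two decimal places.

H = 52/60 = 0.8667
FA = 5/32 = 0.1562
z(H) = z(0.8667) = 1.1109
z(FA) = z(0.1562) = -1.0102
d' = z(H) − z(FA) = 1.1109 − (-1.0102) = 2.1211

d' = 2.12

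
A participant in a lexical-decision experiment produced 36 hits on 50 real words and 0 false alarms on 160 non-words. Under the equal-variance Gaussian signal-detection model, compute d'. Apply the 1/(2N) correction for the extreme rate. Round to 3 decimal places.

d' = 3.317

The false-alarm rate is 0/160 = 0, so apply the 1/(2N) correction: FA → 1/(2·160) = 0.00313.
z(H) = z(0.72000) = 0.5828
z(FA) = z(0.00313) = -2.7338
d' = 0.5828 − (-2.7338) = 3.3166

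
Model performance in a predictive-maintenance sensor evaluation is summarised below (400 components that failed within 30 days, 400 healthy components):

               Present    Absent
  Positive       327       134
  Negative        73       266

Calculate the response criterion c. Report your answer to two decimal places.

c = -0.24

H = 327/400 = 0.8175
FA = 134/400 = 0.3350
Φ⁻¹(H) = 0.906
Φ⁻¹(FA) = -0.426
c = −½·[z(H) + z(FA)] = −0.5 × (0.906 + (-0.426)) = -0.240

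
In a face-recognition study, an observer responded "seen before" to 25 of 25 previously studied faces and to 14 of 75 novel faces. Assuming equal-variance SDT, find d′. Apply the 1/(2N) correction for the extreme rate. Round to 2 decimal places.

The hit rate is 25/25 = 1, so apply the 1/(2N) correction: H → 1 − 1/(2·25) = 0.98000.
z(H) = z(0.98000) = 2.054
z(FA) = z(0.18667) = -0.890
d' = 2.054 − (-0.890) = 2.944

d′ = 2.94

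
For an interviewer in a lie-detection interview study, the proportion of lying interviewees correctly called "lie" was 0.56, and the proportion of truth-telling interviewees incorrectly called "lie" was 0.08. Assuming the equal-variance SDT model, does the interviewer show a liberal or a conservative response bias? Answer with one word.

conservative

z(H) = 0.151, z(FA) = -1.405
c = −½·(z(H) + z(FA)) = 0.627
c > 0 → conservative criterion (biased toward responding “no”).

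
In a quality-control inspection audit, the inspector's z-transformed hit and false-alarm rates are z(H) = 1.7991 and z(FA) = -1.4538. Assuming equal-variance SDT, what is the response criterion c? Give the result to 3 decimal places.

c = -0.173

c = −½·[z(H) + z(FA)] = −½·(1.7991 + (-1.4538)) = -0.17265
c < 0: the inspector has a liberal response bias.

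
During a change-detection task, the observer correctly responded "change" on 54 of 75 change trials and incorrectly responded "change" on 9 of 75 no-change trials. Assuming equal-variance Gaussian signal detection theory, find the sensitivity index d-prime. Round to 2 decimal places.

d-prime = 1.76

H = 54/75 = 0.7200
FA = 9/75 = 0.1200
z(H) = z(0.7200) = 0.583
z(FA) = z(0.1200) = -1.175
d' = z(H) − z(FA) = 0.583 − (-1.175) = 1.758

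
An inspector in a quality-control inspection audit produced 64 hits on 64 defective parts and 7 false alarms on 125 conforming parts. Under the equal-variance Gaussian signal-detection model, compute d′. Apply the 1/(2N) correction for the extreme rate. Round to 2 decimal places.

The hit rate is 64/64 = 1, so apply the 1/(2N) correction: H → 1 − 1/(2·64) = 0.99219.
z(H) = z(0.99219) = 2.418
z(FA) = z(0.05600) = -1.589
d' = 2.418 − (-1.589) = 4.007

d′ = 4.01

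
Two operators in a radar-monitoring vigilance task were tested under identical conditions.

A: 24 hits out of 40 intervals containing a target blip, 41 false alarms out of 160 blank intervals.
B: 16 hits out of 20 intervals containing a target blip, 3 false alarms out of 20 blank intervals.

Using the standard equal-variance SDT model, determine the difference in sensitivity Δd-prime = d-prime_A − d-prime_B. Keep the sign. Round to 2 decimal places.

A: z(0.6000) = 0.253, z(0.2562) = -0.655, d' = 0.908
B: z(0.8000) = 0.842, z(0.1500) = -1.036, d' = 1.878
Δd' = d'_A − d'_B = 0.908 − 1.878 = -0.970
B has the higher sensitivity.

Δd-prime = -0.97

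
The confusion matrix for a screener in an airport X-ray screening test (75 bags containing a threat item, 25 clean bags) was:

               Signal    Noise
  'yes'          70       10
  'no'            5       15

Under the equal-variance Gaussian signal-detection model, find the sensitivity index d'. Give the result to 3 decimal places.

H = 70/75 = 0.9333
FA = 10/25 = 0.4000
z(0.9333) = 1.5008, z(0.4000) = -0.2533
d' = z(H) − z(FA) = 1.5008 − (-0.2533) = 1.7541

d' = 1.754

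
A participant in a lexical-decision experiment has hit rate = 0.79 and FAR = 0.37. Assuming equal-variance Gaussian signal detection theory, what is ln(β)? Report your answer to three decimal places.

ln β = -0.270

Φ⁻¹(H) = Φ⁻¹(0.79) = 0.8064
Φ⁻¹(FA) = Φ⁻¹(0.37) = -0.3319
ln β = −½·[z(H)² − z(FA)²] = −0.5 × (0.6503 − 0.1102) = -0.27005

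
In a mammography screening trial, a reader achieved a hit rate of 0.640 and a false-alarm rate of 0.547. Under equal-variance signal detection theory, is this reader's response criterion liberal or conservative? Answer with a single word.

liberal

z(H) = 0.358, z(FA) = 0.118
c = −½·(z(H) + z(FA)) = -0.238
c < 0 → liberal criterion (biased toward responding “yes”).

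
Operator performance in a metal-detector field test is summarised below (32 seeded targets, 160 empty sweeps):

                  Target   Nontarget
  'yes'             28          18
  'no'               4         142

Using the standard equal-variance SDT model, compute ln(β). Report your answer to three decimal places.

ln β = 0.074

H = 28/32 = 0.8750
FA = 18/160 = 0.1125
z(H) = 1.1503
z(FA) = -1.2133
ln β = −½·[z(H)² − z(FA)²] = −0.5 × (1.3232 − 1.4721) = 0.07445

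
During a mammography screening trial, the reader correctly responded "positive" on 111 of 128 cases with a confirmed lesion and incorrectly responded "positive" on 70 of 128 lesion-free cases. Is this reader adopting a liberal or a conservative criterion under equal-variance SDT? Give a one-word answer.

z(H) = 1.113, z(FA) = 0.118
c = −½·(z(H) + z(FA)) = -0.6155
c < 0 → liberal criterion (biased toward responding “yes”).

liberal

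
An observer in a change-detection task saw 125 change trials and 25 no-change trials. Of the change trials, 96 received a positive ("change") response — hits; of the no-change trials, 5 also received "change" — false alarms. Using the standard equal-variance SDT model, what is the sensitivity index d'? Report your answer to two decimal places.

d' = 1.57

H = 96/125 = 0.7680
FA = 5/25 = 0.2000
z(H) = z(0.7680) = 0.7323
z(FA) = z(0.2000) = -0.8416
d' = z(H) − z(FA) = 0.7323 − (-0.8416) = 1.5739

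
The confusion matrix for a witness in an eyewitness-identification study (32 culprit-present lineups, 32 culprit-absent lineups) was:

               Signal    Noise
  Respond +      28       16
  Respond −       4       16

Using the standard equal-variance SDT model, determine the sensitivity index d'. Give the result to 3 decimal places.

H = 28/32 = 0.8750
FA = 16/32 = 0.5000
z(H) = z(0.8750) = 1.1503
z(FA) = z(0.5000) = 0.0000
d' = z(H) − z(FA) = 1.1503 − 0.0000 = 1.1503

d' = 1.150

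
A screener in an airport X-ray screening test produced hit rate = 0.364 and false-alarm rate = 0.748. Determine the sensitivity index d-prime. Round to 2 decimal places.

z(0.364) = -0.3478, z(0.748) = 0.6682
d' = z(H) − z(FA) = -0.3478 − 0.6682 = -1.0160

d-prime = -1.02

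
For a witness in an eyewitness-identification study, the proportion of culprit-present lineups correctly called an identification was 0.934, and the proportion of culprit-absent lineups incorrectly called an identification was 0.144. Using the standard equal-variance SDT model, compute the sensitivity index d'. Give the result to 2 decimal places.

d' = 2.57

Φ⁻¹(0.934) = 1.506, Φ⁻¹(0.144) = -1.063
d' = z(H) − z(FA) = 1.506 − (-1.063) = 2.569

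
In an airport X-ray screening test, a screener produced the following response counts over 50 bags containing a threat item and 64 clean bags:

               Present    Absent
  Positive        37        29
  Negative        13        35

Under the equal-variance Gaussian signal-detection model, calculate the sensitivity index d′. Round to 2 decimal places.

H = 37/50 = 0.7400
FA = 29/64 = 0.4531
Φ⁻¹(0.7400) = 0.6433, Φ⁻¹(0.4531) = -0.1178
d' = z(H) − z(FA) = 0.6433 − (-0.1178) = 0.7611

d′ = 0.76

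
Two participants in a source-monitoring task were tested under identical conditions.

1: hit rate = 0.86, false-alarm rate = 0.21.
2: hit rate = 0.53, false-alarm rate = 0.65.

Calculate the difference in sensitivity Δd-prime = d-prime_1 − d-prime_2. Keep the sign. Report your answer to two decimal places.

Δd-prime = 2.20

1: z(0.86) = 1.080, z(0.21) = -0.806, d' = 1.886
2: z(0.53) = 0.075, z(0.65) = 0.385, d' = -0.310
Δd' = d'_1 − d'_2 = 1.886 − (-0.310) = 2.196
1 has the higher sensitivity.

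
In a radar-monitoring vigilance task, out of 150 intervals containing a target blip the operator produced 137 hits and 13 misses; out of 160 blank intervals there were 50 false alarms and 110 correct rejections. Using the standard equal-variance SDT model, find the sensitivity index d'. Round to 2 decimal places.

H = 137/150 = 0.9133
FA = 50/160 = 0.3125
Φ⁻¹(0.9133) = 1.361, Φ⁻¹(0.3125) = -0.489
d' = z(H) − z(FA) = 1.361 − (-0.489) = 1.850

d' = 1.85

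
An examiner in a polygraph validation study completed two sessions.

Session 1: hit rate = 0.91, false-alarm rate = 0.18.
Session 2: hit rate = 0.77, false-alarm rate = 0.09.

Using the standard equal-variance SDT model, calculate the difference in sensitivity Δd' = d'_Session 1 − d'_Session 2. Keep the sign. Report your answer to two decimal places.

Δd' = 0.18

Session 1: z(0.91) = 1.341, z(0.18) = -0.915, d' = 2.256
Session 2: z(0.77) = 0.739, z(0.09) = -1.341, d' = 2.080
Δd' = d'_Session 1 − d'_Session 2 = 2.256 − 2.080 = 0.176
Session 1 has the higher sensitivity.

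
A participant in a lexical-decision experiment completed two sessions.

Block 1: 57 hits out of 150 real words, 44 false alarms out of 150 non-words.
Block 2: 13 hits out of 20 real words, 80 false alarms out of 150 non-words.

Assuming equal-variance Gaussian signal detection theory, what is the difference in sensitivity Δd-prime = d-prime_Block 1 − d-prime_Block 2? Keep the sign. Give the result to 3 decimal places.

Δd-prime = -0.063

Block 1: z(0.3800) = -0.3055, z(0.2933) = -0.5438, d' = 0.2383
Block 2: z(0.6500) = 0.3853, z(0.5333) = 0.0836, d' = 0.3017
Δd' = d'_Block 1 − d'_Block 2 = 0.2383 − 0.3017 = -0.0634
Block 2 has the higher sensitivity.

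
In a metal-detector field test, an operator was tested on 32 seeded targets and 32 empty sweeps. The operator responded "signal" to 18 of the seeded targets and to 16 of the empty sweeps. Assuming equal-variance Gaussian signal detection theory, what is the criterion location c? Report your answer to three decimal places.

H = 18/32 = 0.5625
FA = 16/32 = 0.5000
Φ⁻¹(H) = Φ⁻¹(0.5625) = 0.1573
Φ⁻¹(FA) = Φ⁻¹(0.5000) = 0.0000
c = −½·[z(H) + z(FA)] = −0.5 × (0.1573 + 0.0000) = -0.07865
c < 0: the operator has a liberal response bias.

c = -0.079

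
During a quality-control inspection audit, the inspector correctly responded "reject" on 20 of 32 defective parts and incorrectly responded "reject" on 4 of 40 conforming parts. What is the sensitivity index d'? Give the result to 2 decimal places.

H = 20/32 = 0.6250
FA = 4/40 = 0.1000
z(H) = 0.319
z(FA) = -1.282
d' = z(H) − z(FA) = 0.319 − (-1.282) = 1.601

d' = 1.60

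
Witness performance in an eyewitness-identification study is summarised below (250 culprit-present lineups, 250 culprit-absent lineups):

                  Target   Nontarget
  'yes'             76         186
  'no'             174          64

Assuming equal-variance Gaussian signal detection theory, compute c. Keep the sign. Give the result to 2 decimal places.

c = -0.07

H = 76/250 = 0.3040
FA = 186/250 = 0.7440
z(H) = -0.513
z(FA) = 0.656
c = −½·[z(H) + z(FA)] = −0.5 × (-0.513 + 0.656) = -0.0715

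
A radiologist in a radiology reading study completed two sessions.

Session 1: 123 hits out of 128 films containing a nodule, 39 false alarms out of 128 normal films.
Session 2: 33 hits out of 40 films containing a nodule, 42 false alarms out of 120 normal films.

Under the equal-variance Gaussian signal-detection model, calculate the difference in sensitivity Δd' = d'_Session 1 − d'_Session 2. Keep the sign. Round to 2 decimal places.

Δd' = 0.95

Session 1: z(0.9609) = 1.761, z(0.3047) = -0.511, d' = 2.272
Session 2: z(0.8250) = 0.935, z(0.3500) = -0.385, d' = 1.320
Δd' = d'_Session 1 − d'_Session 2 = 2.272 − 1.320 = 0.952
Session 1 has the higher sensitivity.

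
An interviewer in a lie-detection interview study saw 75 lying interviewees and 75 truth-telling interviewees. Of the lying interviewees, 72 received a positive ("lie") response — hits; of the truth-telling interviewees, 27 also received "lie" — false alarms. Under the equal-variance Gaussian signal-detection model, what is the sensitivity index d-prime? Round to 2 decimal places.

d-prime = 2.11

H = 72/75 = 0.9600
FA = 27/75 = 0.3600
z(0.9600) = 1.7507, z(0.3600) = -0.3585
d' = z(H) − z(FA) = 1.7507 − (-0.3585) = 2.1092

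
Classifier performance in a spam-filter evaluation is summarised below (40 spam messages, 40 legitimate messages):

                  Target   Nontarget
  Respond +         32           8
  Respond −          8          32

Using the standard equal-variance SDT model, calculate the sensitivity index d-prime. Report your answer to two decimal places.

d-prime = 1.68

H = 32/40 = 0.8000
FA = 8/40 = 0.2000
z(H) = z(0.8000) = 0.8416
z(FA) = z(0.2000) = -0.8416
d' = z(H) − z(FA) = 0.8416 − (-0.8416) = 1.6832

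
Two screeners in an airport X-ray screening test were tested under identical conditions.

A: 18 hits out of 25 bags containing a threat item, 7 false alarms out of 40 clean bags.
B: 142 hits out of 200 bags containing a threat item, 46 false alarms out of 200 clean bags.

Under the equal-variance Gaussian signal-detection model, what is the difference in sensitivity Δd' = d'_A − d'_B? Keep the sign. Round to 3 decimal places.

Δd' = 0.225

A: z(0.7200) = 0.5828, z(0.1750) = -0.9346, d' = 1.5174
B: z(0.7100) = 0.5534, z(0.2300) = -0.7388, d' = 1.2922
Δd' = d'_A − d'_B = 1.5174 − 1.2922 = 0.2252
A has the higher sensitivity.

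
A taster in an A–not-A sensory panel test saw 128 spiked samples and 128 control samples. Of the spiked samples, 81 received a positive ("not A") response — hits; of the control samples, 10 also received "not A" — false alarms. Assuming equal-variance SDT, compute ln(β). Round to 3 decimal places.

H = 81/128 = 0.6328
FA = 10/128 = 0.0781
z(H) = z(0.6328) = 0.3393
z(FA) = z(0.0781) = -1.4180
ln β = −½·[z(H)² − z(FA)²] = −0.5 × (0.1151 − 2.0107) = 0.9478

ln β = 0.948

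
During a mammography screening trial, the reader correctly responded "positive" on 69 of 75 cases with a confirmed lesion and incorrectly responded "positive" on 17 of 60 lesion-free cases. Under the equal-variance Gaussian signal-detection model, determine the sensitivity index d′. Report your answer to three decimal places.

H = 69/75 = 0.9200
FA = 17/60 = 0.2833
z(H) = z(0.9200) = 1.4051
z(FA) = z(0.2833) = -0.5731
d' = z(H) − z(FA) = 1.4051 − (-0.5731) = 1.9782

d′ = 1.978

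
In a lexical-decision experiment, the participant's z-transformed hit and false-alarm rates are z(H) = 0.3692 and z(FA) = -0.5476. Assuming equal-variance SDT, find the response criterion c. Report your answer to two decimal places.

c = −½·[z(H) + z(FA)] = −½·(0.3692 + (-0.5476)) = 0.0892

c = 0.09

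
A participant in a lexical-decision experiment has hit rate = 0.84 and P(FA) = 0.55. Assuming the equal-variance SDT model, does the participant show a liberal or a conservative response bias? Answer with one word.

liberal

z(H) = 0.994, z(FA) = 0.126
c = −½·(z(H) + z(FA)) = -0.560
c < 0 → liberal criterion (biased toward responding “yes”).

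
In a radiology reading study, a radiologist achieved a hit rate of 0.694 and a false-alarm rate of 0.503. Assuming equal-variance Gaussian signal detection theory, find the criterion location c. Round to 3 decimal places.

Φ⁻¹(0.694) = 0.5072, Φ⁻¹(0.503) = 0.0075
c = −½·[z(H) + z(FA)] = −0.5 × (0.5072 + 0.0075) = -0.25735

c = -0.257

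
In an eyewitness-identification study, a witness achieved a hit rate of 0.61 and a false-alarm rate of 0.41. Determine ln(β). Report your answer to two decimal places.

ln β = -0.01

z(0.61) = 0.279, z(0.41) = -0.228
ln β = −½·[z(H)² − z(FA)²] = −0.5 × (0.078 − 0.052) = -0.013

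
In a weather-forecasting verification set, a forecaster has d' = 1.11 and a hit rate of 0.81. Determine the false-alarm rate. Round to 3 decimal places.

z(hit rate) = z(0.81) = 0.8779
z(FA) = z(H) − d' = 0.8779 − 1.11 = -0.2321
false-alarm rate = Φ(-0.2321) = 0.4082

false-alarm rate = 0.408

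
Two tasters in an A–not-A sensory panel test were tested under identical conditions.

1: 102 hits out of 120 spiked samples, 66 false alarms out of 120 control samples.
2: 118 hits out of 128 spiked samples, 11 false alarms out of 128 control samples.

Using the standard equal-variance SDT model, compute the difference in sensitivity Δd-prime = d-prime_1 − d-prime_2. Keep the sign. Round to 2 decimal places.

1: z(0.8500) = 1.036, z(0.5500) = 0.126, d' = 0.910
2: z(0.9219) = 1.418, z(0.0859) = -1.366, d' = 2.784
Δd' = d'_1 − d'_2 = 0.910 − 2.784 = -1.874
2 has the higher sensitivity.

Δd-prime = -1.87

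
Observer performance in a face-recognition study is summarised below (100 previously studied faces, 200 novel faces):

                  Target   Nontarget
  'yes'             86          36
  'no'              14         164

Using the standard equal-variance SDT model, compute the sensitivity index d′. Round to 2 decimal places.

d′ = 2.00

H = 86/100 = 0.8600
FA = 36/200 = 0.1800
Φ⁻¹(H) = Φ⁻¹(0.8600) = 1.080
Φ⁻¹(FA) = Φ⁻¹(0.1800) = -0.915
d' = z(H) − z(FA) = 1.080 − (-0.915) = 1.995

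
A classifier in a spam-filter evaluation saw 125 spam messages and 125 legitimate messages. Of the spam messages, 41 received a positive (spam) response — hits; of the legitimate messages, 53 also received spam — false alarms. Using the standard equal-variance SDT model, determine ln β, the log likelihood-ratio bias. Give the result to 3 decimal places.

H = 41/125 = 0.3280
FA = 53/125 = 0.4240
Φ⁻¹(0.3280) = -0.4454, Φ⁻¹(0.4240) = -0.1917
ln β = −½·[z(H)² − z(FA)²] = −0.5 × (0.1984 − 0.0367) = -0.08085

ln β = -0.081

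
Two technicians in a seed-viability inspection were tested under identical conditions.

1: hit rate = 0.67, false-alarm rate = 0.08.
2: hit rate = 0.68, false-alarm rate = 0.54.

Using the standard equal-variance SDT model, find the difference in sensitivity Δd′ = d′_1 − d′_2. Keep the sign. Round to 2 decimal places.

Δd′ = 1.48

1: z(0.67) = 0.440, z(0.08) = -1.405, d' = 1.845
2: z(0.68) = 0.468, z(0.54) = 0.100, d' = 0.368
Δd' = d'_1 − d'_2 = 1.845 − 0.368 = 1.477
1 has the higher sensitivity.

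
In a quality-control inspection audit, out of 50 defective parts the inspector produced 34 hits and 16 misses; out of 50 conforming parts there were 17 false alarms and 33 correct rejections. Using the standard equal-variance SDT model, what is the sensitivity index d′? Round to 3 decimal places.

d′ = 0.880

H = 34/50 = 0.6800
FA = 17/50 = 0.3400
z(0.6800) = 0.4677, z(0.3400) = -0.4125
d' = z(H) − z(FA) = 0.4677 − (-0.4125) = 0.8802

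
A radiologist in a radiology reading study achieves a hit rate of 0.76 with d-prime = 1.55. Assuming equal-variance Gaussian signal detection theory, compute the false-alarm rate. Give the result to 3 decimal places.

z(hit rate) = z(0.76) = 0.7063
z(FA) = z(H) − d' = 0.7063 − 1.55 = -0.8437
false-alarm rate = Φ(-0.8437) = 0.1994

false-alarm rate = 0.199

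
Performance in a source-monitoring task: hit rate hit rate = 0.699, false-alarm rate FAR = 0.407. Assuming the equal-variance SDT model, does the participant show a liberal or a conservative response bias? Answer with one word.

liberal

z(H) = 0.522, z(FA) = -0.235
c = −½·(z(H) + z(FA)) = -0.1435
c < 0 → liberal criterion (biased toward responding “yes”).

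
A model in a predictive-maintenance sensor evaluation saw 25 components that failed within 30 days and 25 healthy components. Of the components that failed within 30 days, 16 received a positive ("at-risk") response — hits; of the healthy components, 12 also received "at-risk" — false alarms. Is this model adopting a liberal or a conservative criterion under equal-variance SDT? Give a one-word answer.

liberal

z(H) = 0.358, z(FA) = -0.050
c = −½·(z(H) + z(FA)) = -0.154
c < 0 → liberal criterion (biased toward responding “yes”).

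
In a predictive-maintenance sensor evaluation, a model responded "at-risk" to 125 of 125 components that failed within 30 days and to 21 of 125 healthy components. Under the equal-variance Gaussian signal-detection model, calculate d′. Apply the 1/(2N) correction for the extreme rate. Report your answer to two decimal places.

The hit rate is 125/125 = 1, so apply the 1/(2N) correction: H → 1 − 1/(2·125) = 0.99600.
z(H) = z(0.99600) = 2.652
z(FA) = z(0.16800) = -0.962
d' = 2.652 − (-0.962) = 3.614

d′ = 3.61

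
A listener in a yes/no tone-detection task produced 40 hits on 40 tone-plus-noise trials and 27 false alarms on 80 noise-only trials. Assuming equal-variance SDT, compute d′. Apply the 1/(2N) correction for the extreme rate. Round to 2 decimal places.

The hit rate is 40/40 = 1, so apply the 1/(2N) correction: H → 1 − 1/(2·40) = 0.98750.
z(H) = z(0.98750) = 2.241
z(FA) = z(0.33750) = -0.419
d' = 2.241 − (-0.419) = 2.660

d′ = 2.66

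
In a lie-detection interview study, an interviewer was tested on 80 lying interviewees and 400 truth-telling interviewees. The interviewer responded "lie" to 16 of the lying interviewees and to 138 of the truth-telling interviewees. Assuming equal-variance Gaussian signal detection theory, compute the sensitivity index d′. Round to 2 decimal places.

d′ = -0.44

H = 16/80 = 0.2000
FA = 138/400 = 0.3450
Φ⁻¹(H) = Φ⁻¹(0.2000) = -0.8416
Φ⁻¹(FA) = Φ⁻¹(0.3450) = -0.3989
d' = z(H) − z(FA) = -0.8416 − (-0.3989) = -0.4427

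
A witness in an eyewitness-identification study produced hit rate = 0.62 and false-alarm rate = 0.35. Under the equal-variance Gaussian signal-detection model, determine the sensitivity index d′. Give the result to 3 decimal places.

d′ = 0.691

z(0.62) = 0.3055, z(0.35) = -0.3853
d' = z(H) − z(FA) = 0.3055 − (-0.3853) = 0.6908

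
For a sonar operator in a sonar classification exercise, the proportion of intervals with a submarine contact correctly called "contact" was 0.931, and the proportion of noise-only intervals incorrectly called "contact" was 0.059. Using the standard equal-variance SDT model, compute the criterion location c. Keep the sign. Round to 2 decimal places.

z(H) = 1.4833
z(FA) = -1.5632
c = −½·[z(H) + z(FA)] = −0.5 × (1.4833 + (-1.5632)) = 0.03995

c = 0.04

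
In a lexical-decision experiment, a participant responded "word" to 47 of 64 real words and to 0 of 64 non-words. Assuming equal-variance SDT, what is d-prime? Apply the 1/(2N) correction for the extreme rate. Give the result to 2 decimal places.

d-prime = 3.04

The false-alarm rate is 0/64 = 0, so apply the 1/(2N) correction: FA → 1/(2·64) = 0.00781.
z(H) = z(0.73438) = 0.626
z(FA) = z(0.00781) = -2.418
d' = 0.626 − (-2.418) = 3.044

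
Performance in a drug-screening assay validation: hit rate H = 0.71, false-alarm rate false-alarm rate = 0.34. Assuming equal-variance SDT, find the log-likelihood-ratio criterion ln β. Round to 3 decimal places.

ln β = -0.068

z(H) = z(0.71) = 0.5534
z(FA) = z(0.34) = -0.4125
ln β = −½·[z(H)² − z(FA)²] = −0.5 × (0.3063 − 0.1702) = -0.06805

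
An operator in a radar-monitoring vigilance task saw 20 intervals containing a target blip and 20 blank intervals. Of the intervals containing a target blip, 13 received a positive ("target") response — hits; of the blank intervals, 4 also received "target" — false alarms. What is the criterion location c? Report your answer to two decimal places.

H = 13/20 = 0.6500
FA = 4/20 = 0.2000
z(H) = z(0.6500) = 0.385
z(FA) = z(0.2000) = -0.842
c = −½·[z(H) + z(FA)] = −0.5 × (0.385 + (-0.842)) = 0.2285
c > 0: the operator has a conservative response bias.

c = 0.23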